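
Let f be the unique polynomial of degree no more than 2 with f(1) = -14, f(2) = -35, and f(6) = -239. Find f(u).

f(u) = -6u^2 - 3u - 5

Using the Lagrange interpolation formula with nodes 1, 2, 6:
  L_0(u) = (u - 2)(u - 6) / 5
  L_1(u) = (u - 1)(u - 6) / -4
  L_2(u) = (u - 1)(u - 2) / 20
Then f(u) = -14·L_0(u) - 35·L_1(u) - 239·L_2(u).
Expanding and collecting terms gives f(u) = -6u^2 - 3u - 5.
Check: f(6) = -239. ✓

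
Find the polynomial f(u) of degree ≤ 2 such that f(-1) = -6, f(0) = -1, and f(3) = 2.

f(u) = -u^2 + 4u - 1

Write f(u) = au^2 + bu + c. Substituting each data point gives a linear system:
  a - b + c = -6
  c = -1
  9a + 3b + c = 2
Solving the system yields a = -1, b = 4, c = -1.
So f(u) = -u^2 + 4u - 1.
Check: f(3) = 2. ✓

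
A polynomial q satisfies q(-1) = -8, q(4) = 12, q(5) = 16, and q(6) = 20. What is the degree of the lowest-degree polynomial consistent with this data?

Divided differences on the nodes -1, 4, 5, 6:
  order 0: -8  12  16  20
  order 1: 4  4  4
  order 2: 0  0
  order 3: 0
The order-1 divided differences are all 4 (nonzero) and every higher order vanishes, so the data lies on a polynomial of degree exactly 1.

1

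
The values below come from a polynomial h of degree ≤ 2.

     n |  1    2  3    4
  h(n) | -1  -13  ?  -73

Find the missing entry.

-37

The 3 known points determine the degree-2 polynomial uniquely.
Write h(n) = an^2 + bn + c. Substituting each data point gives a linear system:
  a + b + c = -1
  4a + 2b + c = -13
  16a + 4b + c = -73
Solving the system yields a = -6, b = 6, c = -1.
So h(n) = -6n² + 6n - 1.
Then h(3) = -37.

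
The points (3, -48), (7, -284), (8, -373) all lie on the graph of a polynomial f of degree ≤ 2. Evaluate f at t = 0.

Write f(t) = at^2 + bt + c. Substituting each data point gives a linear system:
  9a + 3b + c = -48
  49a + 7b + c = -284
  64a + 8b + c = -373
Solving the system yields a = -6, b = 1, c = 3.
So f(t) = -6t^2 + t + 3.
Then f(0) = 3.

3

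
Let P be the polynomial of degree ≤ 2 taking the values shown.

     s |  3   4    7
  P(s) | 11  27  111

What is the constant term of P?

Write P(s) = as^2 + bs + c. Substituting each data point gives a linear system:
  9a + 3b + c = 11
  16a + 4b + c = 27
  49a + 7b + c = 111
Solving the system yields a = 3, b = -5, c = -1.
So P(s) = 3s^2 - 5s - 1.
The constant term is -1.

-1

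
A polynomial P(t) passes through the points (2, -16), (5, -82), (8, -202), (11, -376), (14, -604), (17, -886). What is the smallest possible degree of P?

2

Forward differences of the values at t = 2, 5, 8, 11, 14, 17:
  P  : -16  -82  -202  -376  -604  -886
  Δ  : -66  -120  -174  -228  -282
  Δ^2: -54  -54  -54  -54
  Δ^3: 0  0  0
  Δ^4: 0  0
  Δ^5: 0
The second differences are constant (-54) and nonzero, while all higher differences vanish, so the minimal degree is 2.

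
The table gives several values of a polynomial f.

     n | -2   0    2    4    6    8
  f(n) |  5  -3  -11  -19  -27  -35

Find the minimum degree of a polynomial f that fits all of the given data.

1

Forward differences of the values at n = -2, 0, 2, 4, 6, 8:
  f  : 5  -3  -11  -19  -27  -35
  Δ  : -8  -8  -8  -8  -8
  Δ^2: 0  0  0  0
  Δ^3: 0  0  0
  Δ^4: 0  0
  Δ^5: 0
The first differences are constant (-8) and nonzero, while all higher differences vanish, so the minimal degree is 1.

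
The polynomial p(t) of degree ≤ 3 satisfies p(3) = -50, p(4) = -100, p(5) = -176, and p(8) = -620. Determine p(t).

Write p(t) = at^3 + bt^2 + ct + d. Substituting each data point gives a linear system:
  27a + 9b + 3c + d = -50
  64a + 16b + 4c + d = -100
  125a + 25b + 5c + d = -176
  512a + 64b + 8c + d = -620
Solving the system yields a = -1, b = -1, c = -6, d = 4.
So p(t) = -t^3 - t^2 - 6t + 4.
Check: p(8) = -620. ✓

p(t) = -t^3 - t^2 - 6t + 4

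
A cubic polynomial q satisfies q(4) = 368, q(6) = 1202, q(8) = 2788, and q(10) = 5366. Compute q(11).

Using the Lagrange interpolation formula with nodes 4, 6, 8, 10:
  L_0(x) = (x - 6)(x - 8)(x - 10) / -48
  L_1(x) = (x - 4)(x - 8)(x - 10) / 16
  L_2(x) = (x - 4)(x - 6)(x - 10) / -16
  L_3(x) = (x - 4)(x - 6)(x - 8) / 48
Then q(x) = 368·L_0(x) + 1202·L_1(x) + 2788·L_2(x) + 5366·L_3(x).
Expanding and collecting terms gives q(x) = 5x³ + 4x² - 3x - 4.
Evaluating at x = 11: q(11) = 7102.

7102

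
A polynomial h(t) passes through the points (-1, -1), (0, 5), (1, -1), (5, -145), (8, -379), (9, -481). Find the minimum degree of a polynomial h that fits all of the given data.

Divided differences on the nodes -1, 0, 1, 5, 8, 9:
  order 0: -1  5  -1  -145  -379  -481
  order 1: 6  -6  -36  -78  -102
  order 2: -6  -6  -6  -6
  order 3: 0  0  0
  order 4: 0  0
  order 5: 0
The order-2 divided differences are all -6 (nonzero) and every higher order vanishes, so the data lies on a polynomial of degree exactly 2.

2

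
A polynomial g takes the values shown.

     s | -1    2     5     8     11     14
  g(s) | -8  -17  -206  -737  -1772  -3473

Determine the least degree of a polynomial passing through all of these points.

3

Forward differences of the values at s = -1, 2, 5, 8, 11, 14:
  g  : -8  -17  -206  -737  -1772  -3473
  Δ  : -9  -189  -531  -1035  -1701
  Δ^2: -180  -342  -504  -666
  Δ^3: -162  -162  -162
  Δ^4: 0  0
  Δ^5: 0
The third differences are constant (-162) and nonzero, while all higher differences vanish, so the minimal degree is 3.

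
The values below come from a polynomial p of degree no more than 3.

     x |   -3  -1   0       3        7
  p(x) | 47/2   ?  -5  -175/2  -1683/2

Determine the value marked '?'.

-11/2

The 4 known points determine the degree-3 polynomial uniquely.
Write p(x) = ax^3 + bx^2 + cx + d. Substituting each data point gives a linear system:
  -27a + 9b - 3c + d = 47/2
  d = -5
  27a + 9b + 3c + d = -175/2
  343a + 49b + 7c + d = -1683/2
Solving the system yields a = -2, b = -3, c = -1/2, d = -5.
So p(x) = -2x³ - 3x² - (1/2)x - 5.
Then p(-1) = -11/2.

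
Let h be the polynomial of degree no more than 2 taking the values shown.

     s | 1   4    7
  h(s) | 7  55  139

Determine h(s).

h(s) = 2s^2 + 6s - 1

Write h(s) = as^2 + bs + c. Substituting each data point gives a linear system:
  a + b + c = 7
  16a + 4b + c = 55
  49a + 7b + c = 139
Solving the system yields a = 2, b = 6, c = -1.
So h(s) = 2s² + 6s - 1.
Check: h(4) = 55. ✓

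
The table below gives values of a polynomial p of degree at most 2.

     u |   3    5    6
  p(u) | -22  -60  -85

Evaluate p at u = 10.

Write p(u) = au^2 + bu + c. Substituting each data point gives a linear system:
  9a + 3b + c = -22
  25a + 5b + c = -60
  36a + 6b + c = -85
Solving the system yields a = -2, b = -3, c = 5.
So p(u) = -2u² - 3u + 5.
Then p(10) = -225.

-225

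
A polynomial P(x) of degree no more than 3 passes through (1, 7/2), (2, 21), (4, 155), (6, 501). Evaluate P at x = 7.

Using the Lagrange interpolation formula with nodes 1, 2, 4, 6:
  L_0(x) = (x - 2)(x - 4)(x - 6) / -15
  L_1(x) = (x - 1)(x - 4)(x - 6) / 8
  L_2(x) = (x - 1)(x - 2)(x - 6) / -12
  L_3(x) = (x - 1)(x - 2)(x - 4) / 40
Then P(x) = 7/2·L_0(x) + 21·L_1(x) + 155·L_2(x) + 501·L_3(x).
Expanding and collecting terms gives P(x) = 2x³ + (5/2)x² - 4x + 3.
Evaluating at x = 7: P(7) = 1567/2.

1567/2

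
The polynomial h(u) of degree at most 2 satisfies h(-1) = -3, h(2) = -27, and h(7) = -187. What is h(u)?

h(u) = -3u^2 - 5u - 5

Write h(u) = au^2 + bu + c. Substituting each data point gives a linear system:
  a - b + c = -3
  4a + 2b + c = -27
  49a + 7b + c = -187
Solving the system yields a = -3, b = -5, c = -5.
So h(u) = -3u^2 - 5u - 5.
Check: h(2) = -27. ✓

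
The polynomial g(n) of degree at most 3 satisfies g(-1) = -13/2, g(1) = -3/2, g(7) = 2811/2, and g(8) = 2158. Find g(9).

6277/2

Using the Lagrange interpolation formula with nodes -1, 1, 7, 8:
  L_0(n) = (n - 1)(n - 7)(n - 8) / -144
  L_1(n) = (n + 1)(n - 7)(n - 8) / 84
  L_2(n) = (n + 1)(n - 1)(n - 8) / -48
  L_3(n) = (n + 1)(n - 1)(n - 7) / 63
Then g(n) = -13/2·L_0(n) - 3/2·L_1(n) + 2811/2·L_2(n) + 2158·L_3(n).
Expanding and collecting terms gives g(n) = 5n^3 - 6n^2 - (5/2)n + 2.
Evaluating at n = 9: g(9) = 6277/2.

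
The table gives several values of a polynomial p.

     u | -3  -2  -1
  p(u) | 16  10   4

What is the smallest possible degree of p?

Forward differences of the values at u = -3, -2, -1:
  p  : 16  10  4
  Δ  : -6  -6
  Δ^2: 0
The first differences are constant (-6) and nonzero, while all higher differences vanish, so the minimal degree is 1.

1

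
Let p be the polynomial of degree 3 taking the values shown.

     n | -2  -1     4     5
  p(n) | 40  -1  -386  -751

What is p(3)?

-165

Using the Lagrange interpolation formula with nodes -2, -1, 4, 5:
  L_0(n) = (n + 1)(n - 4)(n - 5) / -42
  L_1(n) = (n + 2)(n - 4)(n - 5) / 30
  L_2(n) = (n + 2)(n + 1)(n - 5) / -30
  L_3(n) = (n + 2)(n + 1)(n - 4) / 42
Then p(n) = 40·L_0(n) - 1·L_1(n) - 386·L_2(n) - 751·L_3(n).
Expanding and collecting terms gives p(n) = -6n^3 + n - 6.
Evaluating at n = 3: p(3) = -165.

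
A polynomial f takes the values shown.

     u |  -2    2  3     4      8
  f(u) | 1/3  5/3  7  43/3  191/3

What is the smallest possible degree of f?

2

Divided differences on the nodes -2, 2, 3, 4, 8:
  order 0: 1/3  5/3  7  43/3  191/3
  order 1: 1/3  16/3  22/3  37/3
  order 2: 1  1  1
  order 3: 0  0
  order 4: 0
The order-2 divided differences are all 1 (nonzero) and every higher order vanishes, so the data lies on a polynomial of degree exactly 2.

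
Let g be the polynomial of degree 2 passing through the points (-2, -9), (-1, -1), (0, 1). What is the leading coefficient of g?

-3

Write g(t) = at^2 + bt + c. Substituting each data point gives a linear system:
  4a - 2b + c = -9
  a - b + c = -1
  c = 1
Solving the system yields a = -3, b = -1, c = 1.
So g(t) = -3t² - t + 1.
The leading coefficient is -3.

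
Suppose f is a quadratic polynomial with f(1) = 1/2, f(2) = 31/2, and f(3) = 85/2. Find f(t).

Write f(t) = at^2 + bt + c. Substituting each data point gives a linear system:
  a + b + c = 1/2
  4a + 2b + c = 31/2
  9a + 3b + c = 85/2
Solving the system yields a = 6, b = -3, c = -5/2.
So f(t) = 6t^2 - 3t - 5/2.
Check: f(2) = 31/2. ✓

f(t) = 6t^2 - 3t - 5/2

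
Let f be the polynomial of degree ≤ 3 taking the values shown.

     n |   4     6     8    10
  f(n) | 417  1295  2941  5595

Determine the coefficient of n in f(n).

Write f(n) = an^3 + bn^2 + cn + d. Substituting each data point gives a linear system:
  64a + 16b + 4c + d = 417
  216a + 36b + 6c + d = 1295
  512a + 64b + 8c + d = 2941
  1000a + 100b + 10c + d = 5595
Solving the system yields a = 5, b = 6, c = -1, d = 5.
So f(n) = 5n^3 + 6n^2 - n + 5.
The coefficient of n is -1.

-1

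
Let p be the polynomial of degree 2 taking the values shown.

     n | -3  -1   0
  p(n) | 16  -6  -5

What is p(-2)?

1

Using the Lagrange interpolation formula with nodes -3, -1, 0:
  L_0(n) = (n + 1)n / 6
  L_1(n) = (n + 3)n / -2
  L_2(n) = (n + 3)(n + 1) / 3
Then p(n) = 16·L_0(n) - 6·L_1(n) - 5·L_2(n).
Expanding and collecting terms gives p(n) = 4n² + 5n - 5.
Evaluating at n = -2: p(-2) = 1.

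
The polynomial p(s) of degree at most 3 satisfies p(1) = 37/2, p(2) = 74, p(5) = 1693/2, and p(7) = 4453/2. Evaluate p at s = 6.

Using the Lagrange interpolation formula with nodes 1, 2, 5, 7:
  L_0(s) = (s - 2)(s - 5)(s - 7) / -24
  L_1(s) = (s - 1)(s - 5)(s - 7) / 15
  L_2(s) = (s - 1)(s - 2)(s - 7) / -24
  L_3(s) = (s - 1)(s - 2)(s - 5) / 60
Then p(s) = 37/2·L_0(s) + 74·L_1(s) + 1693/2·L_2(s) + 4453/2·L_3(s).
Expanding and collecting terms gives p(s) = 6s³ + (5/2)s² + 6s + 4.
Evaluating at s = 6: p(6) = 1426.

1426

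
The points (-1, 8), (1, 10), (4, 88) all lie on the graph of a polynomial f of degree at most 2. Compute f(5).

Using the Lagrange interpolation formula with nodes -1, 1, 4:
  L_0(t) = (t - 1)(t - 4) / 10
  L_1(t) = (t + 1)(t - 4) / -6
  L_2(t) = (t + 1)(t - 1) / 15
Then f(t) = 8·L_0(t) + 10·L_1(t) + 88·L_2(t).
Expanding and collecting terms gives f(t) = 5t^2 + t + 4.
Evaluating at t = 5: f(5) = 134.

134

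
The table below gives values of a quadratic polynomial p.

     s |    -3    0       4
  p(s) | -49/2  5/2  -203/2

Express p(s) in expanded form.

Write p(s) = as^2 + bs + c. Substituting each data point gives a linear system:
  9a - 3b + c = -49/2
  c = 5/2
  16a + 4b + c = -203/2
Solving the system yields a = -5, b = -6, c = 5/2.
So p(s) = -5s² - 6s + 5/2.
Check: p(0) = 5/2. ✓

p(s) = -5s^2 - 6s + 5/2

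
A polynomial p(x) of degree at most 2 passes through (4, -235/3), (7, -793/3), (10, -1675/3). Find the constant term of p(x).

5/3

Write p(x) = ax^2 + bx + c. Substituting each data point gives a linear system:
  16a + 4b + c = -235/3
  49a + 7b + c = -793/3
  100a + 10b + c = -1675/3
Solving the system yields a = -6, b = 4, c = 5/3.
So p(x) = -6x^2 + 4x + 5/3.
The constant term is 5/3.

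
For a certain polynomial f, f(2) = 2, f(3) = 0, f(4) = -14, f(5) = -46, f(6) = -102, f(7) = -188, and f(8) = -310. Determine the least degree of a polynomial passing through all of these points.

3

Forward differences of the values at t = 2, 3, 4, 5, 6, 7, 8:
  f  : 2  0  -14  -46  -102  -188  -310
  Δ  : -2  -14  -32  -56  -86  -122
  Δ^2: -12  -18  -24  -30  -36
  Δ^3: -6  -6  -6  -6
  Δ^4: 0  0  0
  Δ^5: 0  0
  Δ^6: 0
The third differences are constant (-6) and nonzero, while all higher differences vanish, so the minimal degree is 3.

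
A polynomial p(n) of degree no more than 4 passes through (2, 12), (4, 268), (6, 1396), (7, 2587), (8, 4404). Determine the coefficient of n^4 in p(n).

1

Write p(n) = an^4 + bn^3 + cn^2 + dn + e. Substituting each data point gives a linear system:
  16a + 8b + 4c + 2d + e = 12
  256a + 64b + 16c + 4d + e = 268
  1296a + 216b + 36c + 6d + e = 1396
  2401a + 343b + 49c + 7d + e = 2587
  4096a + 512b + 64c + 8d + e = 4404
Solving the system yields a = 1, b = 1, c = -3, d = -2, e = 4.
So p(n) = n⁴ + n³ - 3n² - 2n + 4.
The leading coefficient is 1.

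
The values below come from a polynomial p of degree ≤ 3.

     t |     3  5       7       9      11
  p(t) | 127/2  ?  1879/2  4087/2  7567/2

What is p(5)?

655/2

On equispaced nodes a degree-3 polynomial has vanishing fourth forward difference, so
  p(3) - 4·p(5) + 6·p(7) - 4·p(9) + p(11) = 0.
Substituting the known values and solving for p(5):
  -4·p(5) = -1310
  p(5) = 655/2.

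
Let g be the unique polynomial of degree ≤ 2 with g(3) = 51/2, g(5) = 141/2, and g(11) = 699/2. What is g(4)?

45

Write g(s) = as^2 + bs + c. Substituting each data point gives a linear system:
  9a + 3b + c = 51/2
  25a + 5b + c = 141/2
  121a + 11b + c = 699/2
Solving the system yields a = 3, b = -3/2, c = 3.
So g(s) = 3s^2 - (3/2)s + 3.
Then g(4) = 45.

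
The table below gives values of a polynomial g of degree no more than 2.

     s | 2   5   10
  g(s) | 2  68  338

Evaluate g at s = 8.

Using the Lagrange interpolation formula with nodes 2, 5, 10:
  L_0(s) = (s - 5)(s - 10) / 24
  L_1(s) = (s - 2)(s - 10) / -15
  L_2(s) = (s - 2)(s - 5) / 40
Then g(s) = 2·L_0(s) + 68·L_1(s) + 338·L_2(s).
Expanding and collecting terms gives g(s) = 4s^2 - 6s - 2.
Evaluating at s = 8: g(8) = 206.

206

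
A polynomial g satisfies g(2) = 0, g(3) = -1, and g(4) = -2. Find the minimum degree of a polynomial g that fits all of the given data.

1

Forward differences of the values at u = 2, 3, 4:
  g  : 0  -1  -2
  Δ  : -1  -1
  Δ^2: 0
The first differences are constant (-1) and nonzero, while all higher differences vanish, so the minimal degree is 1.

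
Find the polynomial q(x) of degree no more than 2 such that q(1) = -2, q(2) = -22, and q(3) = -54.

Using the Lagrange interpolation formula with nodes 1, 2, 3:
  L_0(x) = (x - 2)(x - 3) / 2
  L_1(x) = (x - 1)(x - 3) / -1
  L_2(x) = (x - 1)(x - 2) / 2
Then q(x) = -2·L_0(x) - 22·L_1(x) - 54·L_2(x).
Expanding and collecting terms gives q(x) = -6x² - 2x + 6.
Check: q(3) = -54. ✓

q(x) = -6x^2 - 2x + 6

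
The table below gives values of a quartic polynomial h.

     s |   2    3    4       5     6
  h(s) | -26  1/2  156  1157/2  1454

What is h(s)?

h(s) = 2s^4 - 5s^3 - (1/2)s^2 - 6s - 4

Write h(s) = as^4 + bs^3 + cs^2 + ds + e. Substituting each data point gives a linear system:
  16a + 8b + 4c + 2d + e = -26
  81a + 27b + 9c + 3d + e = 1/2
  256a + 64b + 16c + 4d + e = 156
  625a + 125b + 25c + 5d + e = 1157/2
  1296a + 216b + 36c + 6d + e = 1454
Solving the system yields a = 2, b = -5, c = -1/2, d = -6, e = -4.
So h(s) = 2s⁴ - 5s³ - (1/2)s² - 6s - 4.
Check: h(2) = -26. ✓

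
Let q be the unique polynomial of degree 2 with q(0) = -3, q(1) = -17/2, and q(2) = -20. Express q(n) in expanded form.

q(n) = -3n^2 - (5/2)n - 3

Write q(n) = an^2 + bn + c. Substituting each data point gives a linear system:
  c = -3
  a + b + c = -17/2
  4a + 2b + c = -20
Solving the system yields a = -3, b = -5/2, c = -3.
So q(n) = -3n² - (5/2)n - 3.
Check: q(0) = -3. ✓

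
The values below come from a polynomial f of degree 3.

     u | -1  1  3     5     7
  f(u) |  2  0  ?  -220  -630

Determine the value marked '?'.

-42

On equispaced nodes a degree-3 polynomial has vanishing fourth forward difference, so
  f(-1) - 4·f(1) + 6·f(3) - 4·f(5) + f(7) = 0.
Substituting the known values and solving for f(3):
  6·f(3) = -252
  f(3) = -42.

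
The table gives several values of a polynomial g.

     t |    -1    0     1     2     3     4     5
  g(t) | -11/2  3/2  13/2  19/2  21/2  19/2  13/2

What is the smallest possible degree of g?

Forward differences of the values at t = -1, 0, 1, 2, 3, 4, 5:
  g  : -11/2  3/2  13/2  19/2  21/2  19/2  13/2
  Δ  : 7  5  3  1  -1  -3
  Δ^2: -2  -2  -2  -2  -2
  Δ^3: 0  0  0  0
  Δ^4: 0  0  0
  Δ^5: 0  0
  Δ^6: 0
The second differences are constant (-2) and nonzero, while all higher differences vanish, so the minimal degree is 2.

2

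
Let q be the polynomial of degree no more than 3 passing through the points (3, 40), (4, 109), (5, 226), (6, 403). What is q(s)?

q(s) = 2s^3 - 5s + 1

Write q(s) = as^3 + bs^2 + cs + d. Substituting each data point gives a linear system:
  27a + 9b + 3c + d = 40
  64a + 16b + 4c + d = 109
  125a + 25b + 5c + d = 226
  216a + 36b + 6c + d = 403
Solving the system yields a = 2, b = 0, c = -5, d = 1.
So q(s) = 2s^3 - 5s + 1.
Check: q(3) = 40. ✓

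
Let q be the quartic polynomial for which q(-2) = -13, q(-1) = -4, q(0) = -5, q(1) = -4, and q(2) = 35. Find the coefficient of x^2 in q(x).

0

Write q(x) = ax^4 + bx^3 + cx^2 + dx + e. Substituting each data point gives a linear system:
  16a - 8b + 4c - 2d + e = -13
  a - b + c - d + e = -4
  e = -5
  a + b + c + d + e = -4
  16a + 8b + 4c + 2d + e = 35
Solving the system yields a = 1, b = 4, c = 0, d = -4, e = -5.
So q(x) = x⁴ + 4x³ - 4x - 5.
The coefficient of x^2 is 0.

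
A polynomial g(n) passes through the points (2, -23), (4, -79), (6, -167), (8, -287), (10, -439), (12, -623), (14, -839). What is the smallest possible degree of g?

2

Forward differences of the values at n = 2, 4, 6, 8, 10, 12, 14:
  g  : -23  -79  -167  -287  -439  -623  -839
  Δ  : -56  -88  -120  -152  -184  -216
  Δ^2: -32  -32  -32  -32  -32
  Δ^3: 0  0  0  0
  Δ^4: 0  0  0
  Δ^5: 0  0
  Δ^6: 0
The second differences are constant (-32) and nonzero, while all higher differences vanish, so the minimal degree is 2.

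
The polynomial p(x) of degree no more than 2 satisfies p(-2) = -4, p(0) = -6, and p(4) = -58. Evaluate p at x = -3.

Using the Lagrange interpolation formula with nodes -2, 0, 4:
  L_0(x) = x(x - 4) / 12
  L_1(x) = (x + 2)(x - 4) / -8
  L_2(x) = (x + 2)x / 24
Then p(x) = -4·L_0(x) - 6·L_1(x) - 58·L_2(x).
Expanding and collecting terms gives p(x) = -2x^2 - 5x - 6.
Evaluating at x = -3: p(-3) = -9.

-9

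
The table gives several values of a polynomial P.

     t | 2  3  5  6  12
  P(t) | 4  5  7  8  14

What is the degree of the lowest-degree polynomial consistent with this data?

1

Divided differences on the nodes 2, 3, 5, 6, 12:
  order 0: 4  5  7  8  14
  order 1: 1  1  1  1
  order 2: 0  0  0
  order 3: 0  0
  order 4: 0
The order-1 divided differences are all 1 (nonzero) and every higher order vanishes, so the data lies on a polynomial of degree exactly 1.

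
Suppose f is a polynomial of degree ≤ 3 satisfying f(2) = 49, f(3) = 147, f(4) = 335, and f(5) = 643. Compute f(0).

Forward differences of the values at n = 2, 3, 4, 5:
  f  : 49  147  335  643
  Δ  : 98  188  308
  Δ^2: 90  120
  Δ^3: 30
The third differences are constant, confirming degree 3.
Interpolating (Newton forward form) and evaluating at n = 0 gives f(0) = 3.

3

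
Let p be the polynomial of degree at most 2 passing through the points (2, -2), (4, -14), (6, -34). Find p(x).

p(x) = -x^2 + 2

Using the Lagrange interpolation formula with nodes 2, 4, 6:
  L_0(x) = (x - 4)(x - 6) / 8
  L_1(x) = (x - 2)(x - 6) / -4
  L_2(x) = (x - 2)(x - 4) / 8
Then p(x) = -2·L_0(x) - 14·L_1(x) - 34·L_2(x).
Expanding and collecting terms gives p(x) = -x² + 2.
Check: p(2) = -2. ✓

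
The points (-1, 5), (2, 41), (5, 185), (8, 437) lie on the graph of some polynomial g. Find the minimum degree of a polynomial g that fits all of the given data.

2

Forward differences of the values at n = -1, 2, 5, 8:
  g  : 5  41  185  437
  Δ  : 36  144  252
  Δ^2: 108  108
  Δ^3: 0
The second differences are constant (108) and nonzero, while all higher differences vanish, so the minimal degree is 2.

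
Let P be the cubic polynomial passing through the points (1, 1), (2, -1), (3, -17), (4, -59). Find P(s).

P(s) = -2s^3 + 5s^2 - 3s + 1

Using the Lagrange interpolation formula with nodes 1, 2, 3, 4:
  L_0(s) = (s - 2)(s - 3)(s - 4) / -6
  L_1(s) = (s - 1)(s - 3)(s - 4) / 2
  L_2(s) = (s - 1)(s - 2)(s - 4) / -2
  L_3(s) = (s - 1)(s - 2)(s - 3) / 6
Then P(s) = 1·L_0(s) - 1·L_1(s) - 17·L_2(s) - 59·L_3(s).
Expanding and collecting terms gives P(s) = -2s^3 + 5s^2 - 3s + 1.
Check: P(1) = 1. ✓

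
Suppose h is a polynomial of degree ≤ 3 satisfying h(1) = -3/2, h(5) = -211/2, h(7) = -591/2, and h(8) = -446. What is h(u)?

Using the Lagrange interpolation formula with nodes 1, 5, 7, 8:
  L_0(u) = (u - 5)(u - 7)(u - 8) / -168
  L_1(u) = (u - 1)(u - 7)(u - 8) / 24
  L_2(u) = (u - 1)(u - 5)(u - 8) / -12
  L_3(u) = (u - 1)(u - 5)(u - 7) / 21
Then h(u) = -3/2·L_0(u) - 211/2·L_1(u) - 591/2·L_2(u) - 446·L_3(u).
Expanding and collecting terms gives h(u) = -u³ + (3/2)u² - 4u + 2.
Check: h(7) = -591/2. ✓

h(u) = -u^3 + (3/2)u^2 - 4u + 2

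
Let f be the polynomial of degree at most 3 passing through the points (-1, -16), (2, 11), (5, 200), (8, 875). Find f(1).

Forward differences of the values at t = -1, 2, 5, 8:
  f  : -16  11  200  875
  Δ  : 27  189  675
  Δ^2: 162  486
  Δ^3: 324
The third differences are constant, confirming degree 3.
Interpolating (Newton forward form) and evaluating at t = 1 gives f(1) = 0.

0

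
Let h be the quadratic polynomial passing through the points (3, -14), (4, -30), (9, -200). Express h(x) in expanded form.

h(x) = -3x^2 + 5x - 2

Write h(x) = ax^2 + bx + c. Substituting each data point gives a linear system:
  9a + 3b + c = -14
  16a + 4b + c = -30
  81a + 9b + c = -200
Solving the system yields a = -3, b = 5, c = -2.
So h(x) = -3x^2 + 5x - 2.
Check: h(9) = -200. ✓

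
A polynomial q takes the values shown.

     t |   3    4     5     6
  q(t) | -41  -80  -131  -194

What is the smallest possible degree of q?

2

Forward differences of the values at t = 3, 4, 5, 6:
  q  : -41  -80  -131  -194
  Δ  : -39  -51  -63
  Δ^2: -12  -12
  Δ^3: 0
The second differences are constant (-12) and nonzero, while all higher differences vanish, so the minimal degree is 2.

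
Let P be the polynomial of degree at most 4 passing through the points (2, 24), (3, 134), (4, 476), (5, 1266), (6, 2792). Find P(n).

P(n) = 3n^4 - 6n^3 + 5n^2 + 4n - 4

Using the Lagrange interpolation formula with nodes 2, 3, 4, 5, 6:
  L_0(n) = (n - 3)(n - 4)(n - 5)(n - 6) / 24
  L_1(n) = (n - 2)(n - 4)(n - 5)(n - 6) / -6
  L_2(n) = (n - 2)(n - 3)(n - 5)(n - 6) / 4
  L_3(n) = (n - 2)(n - 3)(n - 4)(n - 6) / -6
  L_4(n) = (n - 2)(n - 3)(n - 4)(n - 5) / 24
Then P(n) = 24·L_0(n) + 134·L_1(n) + 476·L_2(n) + 1266·L_3(n) + 2792·L_4(n).
Expanding and collecting terms gives P(n) = 3n^4 - 6n^3 + 5n^2 + 4n - 4.
Check: P(6) = 2792. ✓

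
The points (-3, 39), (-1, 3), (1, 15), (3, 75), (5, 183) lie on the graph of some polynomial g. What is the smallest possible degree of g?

2

Forward differences of the values at n = -3, -1, 1, 3, 5:
  g  : 39  3  15  75  183
  Δ  : -36  12  60  108
  Δ^2: 48  48  48
  Δ^3: 0  0
  Δ^4: 0
The second differences are constant (48) and nonzero, while all higher differences vanish, so the minimal degree is 2.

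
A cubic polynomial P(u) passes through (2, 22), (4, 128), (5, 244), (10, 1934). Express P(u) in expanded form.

Write P(u) = au^3 + bu^2 + cu + d. Substituting each data point gives a linear system:
  8a + 4b + 2c + d = 22
  64a + 16b + 4c + d = 128
  125a + 25b + 5c + d = 244
  1000a + 100b + 10c + d = 1934
Solving the system yields a = 2, b = -1, c = 3, d = 4.
So P(u) = 2u³ - u² + 3u + 4.
Check: P(2) = 22. ✓

P(u) = 2u^3 - u^2 + 3u + 4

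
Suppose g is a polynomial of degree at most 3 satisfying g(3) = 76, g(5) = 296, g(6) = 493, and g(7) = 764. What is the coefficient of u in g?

4

Write g(u) = au^3 + bu^2 + cu + d. Substituting each data point gives a linear system:
  27a + 9b + 3c + d = 76
  125a + 25b + 5c + d = 296
  216a + 36b + 6c + d = 493
  343a + 49b + 7c + d = 764
Solving the system yields a = 2, b = 1, c = 4, d = 1.
So g(u) = 2u^3 + u^2 + 4u + 1.
The coefficient of u is 4.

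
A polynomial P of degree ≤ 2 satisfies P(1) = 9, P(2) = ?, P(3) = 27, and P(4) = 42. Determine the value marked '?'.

16

The 3 known points determine the degree-2 polynomial uniquely.
Write P(t) = at^2 + bt + c. Substituting each data point gives a linear system:
  a + b + c = 9
  9a + 3b + c = 27
  16a + 4b + c = 42
Solving the system yields a = 2, b = 1, c = 6.
So P(t) = 2t^2 + t + 6.
Then P(2) = 16.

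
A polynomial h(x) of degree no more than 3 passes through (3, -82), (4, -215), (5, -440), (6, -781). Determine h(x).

Write h(x) = ax^3 + bx^2 + cx + d. Substituting each data point gives a linear system:
  27a + 9b + 3c + d = -82
  64a + 16b + 4c + d = -215
  125a + 25b + 5c + d = -440
  216a + 36b + 6c + d = -781
Solving the system yields a = -4, b = 2, c = 1, d = 5.
So h(x) = -4x^3 + 2x^2 + x + 5.
Check: h(6) = -781. ✓

h(x) = -4x^3 + 2x^2 + x + 5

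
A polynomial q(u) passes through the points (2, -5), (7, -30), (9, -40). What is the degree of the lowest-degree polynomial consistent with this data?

Divided differences on the nodes 2, 7, 9:
  order 0: -5  -30  -40
  order 1: -5  -5
  order 2: 0
The order-1 divided differences are all -5 (nonzero) and every higher order vanishes, so the data lies on a polynomial of degree exactly 1.

1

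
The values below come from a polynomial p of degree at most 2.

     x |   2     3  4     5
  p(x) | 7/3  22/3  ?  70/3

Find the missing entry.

On equispaced nodes a degree-2 polynomial has vanishing third forward difference, so
  - p(2) + 3·p(3) - 3·p(4) + p(5) = 0.
Substituting the known values and solving for p(4):
  -3·p(4) = -43
  p(4) = 43/3.

43/3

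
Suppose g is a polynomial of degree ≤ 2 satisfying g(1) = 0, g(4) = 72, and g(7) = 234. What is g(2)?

Using the Lagrange interpolation formula with nodes 1, 4, 7:
  L_0(t) = (t - 4)(t - 7) / 18
  L_1(t) = (t - 1)(t - 7) / -9
  L_2(t) = (t - 1)(t - 4) / 18
Then g(t) = 0·L_0(t) + 72·L_1(t) + 234·L_2(t).
Expanding and collecting terms gives g(t) = 5t² - t - 4.
Evaluating at t = 2: g(2) = 14.

14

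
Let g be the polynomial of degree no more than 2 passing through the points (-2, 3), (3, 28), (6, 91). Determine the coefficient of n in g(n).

Write g(n) = an^2 + bn + c. Substituting each data point gives a linear system:
  4a - 2b + c = 3
  9a + 3b + c = 28
  36a + 6b + c = 91
Solving the system yields a = 2, b = 3, c = 1.
So g(n) = 2n² + 3n + 1.
The coefficient of n is 3.

3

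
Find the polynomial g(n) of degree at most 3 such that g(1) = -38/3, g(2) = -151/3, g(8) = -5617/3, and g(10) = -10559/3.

Using the Lagrange interpolation formula with nodes 1, 2, 8, 10:
  L_0(n) = (n - 2)(n - 8)(n - 10) / -63
  L_1(n) = (n - 1)(n - 8)(n - 10) / 48
  L_2(n) = (n - 1)(n - 2)(n - 10) / -84
  L_3(n) = (n - 1)(n - 2)(n - 8) / 144
Then g(n) = -38/3·L_0(n) - 151/3·L_1(n) - 5617/3·L_2(n) - 10559/3·L_3(n).
Expanding and collecting terms gives g(n) = -3n³ - 5n² - (5/3)n - 3.
Check: g(2) = -151/3. ✓

g(n) = -3n^3 - 5n^2 - (5/3)n - 3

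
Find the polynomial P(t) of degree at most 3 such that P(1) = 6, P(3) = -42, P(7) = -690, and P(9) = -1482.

Write P(t) = at^3 + bt^2 + ct + d. Substituting each data point gives a linear system:
  a + b + c + d = 6
  27a + 9b + 3c + d = -42
  343a + 49b + 7c + d = -690
  729a + 81b + 9c + d = -1482
Solving the system yields a = -2, b = -1, c = 6, d = 3.
So P(t) = -2t^3 - t^2 + 6t + 3.
Check: P(1) = 6. ✓

P(t) = -2t^3 - t^2 + 6t + 3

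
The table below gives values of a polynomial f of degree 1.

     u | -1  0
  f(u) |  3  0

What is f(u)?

f(u) = -3u

Write f(u) = au + b. Substituting each data point gives a linear system:
  -a + b = 3
  b = 0
Solving the system yields a = -3, b = 0.
So f(u) = -3u.
Check: f(-1) = 3. ✓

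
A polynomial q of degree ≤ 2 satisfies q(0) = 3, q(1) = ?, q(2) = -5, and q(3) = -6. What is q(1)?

-2

The 3 known points determine the degree-2 polynomial uniquely.
Write q(x) = ax^2 + bx + c. Substituting each data point gives a linear system:
  c = 3
  4a + 2b + c = -5
  9a + 3b + c = -6
Solving the system yields a = 1, b = -6, c = 3.
So q(x) = x^2 - 6x + 3.
Then q(1) = -2.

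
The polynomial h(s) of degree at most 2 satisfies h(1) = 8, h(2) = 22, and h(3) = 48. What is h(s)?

h(s) = 6s^2 - 4s + 6

Write h(s) = as^2 + bs + c. Substituting each data point gives a linear system:
  a + b + c = 8
  4a + 2b + c = 22
  9a + 3b + c = 48
Solving the system yields a = 6, b = -4, c = 6.
So h(s) = 6s^2 - 4s + 6.
Check: h(1) = 8. ✓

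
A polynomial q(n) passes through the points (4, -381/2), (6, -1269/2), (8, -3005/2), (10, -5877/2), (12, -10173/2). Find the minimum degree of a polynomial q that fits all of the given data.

Forward differences of the values at n = 4, 6, 8, 10, 12:
  q  : -381/2  -1269/2  -3005/2  -5877/2  -10173/2
  Δ  : -444  -868  -1436  -2148
  Δ^2: -424  -568  -712
  Δ^3: -144  -144
  Δ^4: 0
The third differences are constant (-144) and nonzero, while all higher differences vanish, so the minimal degree is 3.

3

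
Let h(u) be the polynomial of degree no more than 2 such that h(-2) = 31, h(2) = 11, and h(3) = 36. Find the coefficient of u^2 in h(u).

6

Write h(u) = au^2 + bu + c. Substituting each data point gives a linear system:
  4a - 2b + c = 31
  4a + 2b + c = 11
  9a + 3b + c = 36
Solving the system yields a = 6, b = -5, c = -3.
So h(u) = 6u² - 5u - 3.
The leading coefficient is 6.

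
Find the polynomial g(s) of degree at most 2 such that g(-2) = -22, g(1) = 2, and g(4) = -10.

Using the Lagrange interpolation formula with nodes -2, 1, 4:
  L_0(s) = (s - 1)(s - 4) / 18
  L_1(s) = (s + 2)(s - 4) / -9
  L_2(s) = (s + 2)(s - 1) / 18
Then g(s) = -22·L_0(s) + 2·L_1(s) - 10·L_2(s).
Expanding and collecting terms gives g(s) = -2s² + 6s - 2.
Check: g(-2) = -22. ✓

g(s) = -2s^2 + 6s - 2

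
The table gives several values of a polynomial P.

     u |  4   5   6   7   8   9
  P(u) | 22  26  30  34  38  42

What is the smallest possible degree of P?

Forward differences of the values at u = 4, 5, 6, 7, 8, 9:
  P  : 22  26  30  34  38  42
  Δ  : 4  4  4  4  4
  Δ^2: 0  0  0  0
  Δ^3: 0  0  0
  Δ^4: 0  0
  Δ^5: 0
The first differences are constant (4) and nonzero, while all higher differences vanish, so the minimal degree is 1.

1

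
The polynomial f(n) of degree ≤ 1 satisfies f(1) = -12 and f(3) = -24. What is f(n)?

f(n) = -6n - 6

Write f(n) = an + b. Substituting each data point gives a linear system:
  a + b = -12
  3a + b = -24
Solving the system yields a = -6, b = -6.
So f(n) = -6n - 6.
Check: f(3) = -24. ✓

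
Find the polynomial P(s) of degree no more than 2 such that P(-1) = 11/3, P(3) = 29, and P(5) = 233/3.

Write P(s) = as^2 + bs + c. Substituting each data point gives a linear system:
  a - b + c = 11/3
  9a + 3b + c = 29
  25a + 5b + c = 233/3
Solving the system yields a = 3, b = 1/3, c = 1.
So P(s) = 3s^2 + (1/3)s + 1.
Check: P(3) = 29. ✓

P(s) = 3s^2 + (1/3)s + 1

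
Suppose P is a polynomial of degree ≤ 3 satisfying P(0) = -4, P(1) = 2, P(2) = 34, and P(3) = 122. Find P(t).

P(t) = 5t^3 - 2t^2 + 3t - 4

Using the Lagrange interpolation formula with nodes 0, 1, 2, 3:
  L_0(t) = (t - 1)(t - 2)(t - 3) / -6
  L_1(t) = t(t - 2)(t - 3) / 2
  L_2(t) = t(t - 1)(t - 3) / -2
  L_3(t) = t(t - 1)(t - 2) / 6
Then P(t) = -4·L_0(t) + 2·L_1(t) + 34·L_2(t) + 122·L_3(t).
Expanding and collecting terms gives P(t) = 5t^3 - 2t^2 + 3t - 4.
Check: P(1) = 2. ✓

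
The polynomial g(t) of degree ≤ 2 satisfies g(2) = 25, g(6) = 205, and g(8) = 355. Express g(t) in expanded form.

g(t) = 5t^2 + 5t - 5

Using the Lagrange interpolation formula with nodes 2, 6, 8:
  L_0(t) = (t - 6)(t - 8) / 24
  L_1(t) = (t - 2)(t - 8) / -8
  L_2(t) = (t - 2)(t - 6) / 12
Then g(t) = 25·L_0(t) + 205·L_1(t) + 355·L_2(t).
Expanding and collecting terms gives g(t) = 5t^2 + 5t - 5.
Check: g(2) = 25. ✓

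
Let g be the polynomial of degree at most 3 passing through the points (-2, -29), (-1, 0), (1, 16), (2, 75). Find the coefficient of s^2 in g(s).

5

Write g(s) = as^3 + bs^2 + cs + d. Substituting each data point gives a linear system:
  -8a + 4b - 2c + d = -29
  -a + b - c + d = 0
  a + b + c + d = 16
  8a + 4b + 2c + d = 75
Solving the system yields a = 6, b = 5, c = 2, d = 3.
So g(s) = 6s³ + 5s² + 2s + 3.
The coefficient of s^2 is 5.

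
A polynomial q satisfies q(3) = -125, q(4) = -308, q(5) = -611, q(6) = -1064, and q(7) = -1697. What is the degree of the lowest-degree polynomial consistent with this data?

Forward differences of the values at s = 3, 4, 5, 6, 7:
  q  : -125  -308  -611  -1064  -1697
  Δ  : -183  -303  -453  -633
  Δ^2: -120  -150  -180
  Δ^3: -30  -30
  Δ^4: 0
The third differences are constant (-30) and nonzero, while all higher differences vanish, so the minimal degree is 3.

3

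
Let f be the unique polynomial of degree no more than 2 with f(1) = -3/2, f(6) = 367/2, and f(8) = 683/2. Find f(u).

Using the Lagrange interpolation formula with nodes 1, 6, 8:
  L_0(u) = (u - 6)(u - 8) / 35
  L_1(u) = (u - 1)(u - 8) / -10
  L_2(u) = (u - 1)(u - 6) / 14
Then f(u) = -3/2·L_0(u) + 367/2·L_1(u) + 683/2·L_2(u).
Expanding and collecting terms gives f(u) = 6u² - 5u - 5/2.
Check: f(6) = 367/2. ✓

f(u) = 6u^2 - 5u - 5/2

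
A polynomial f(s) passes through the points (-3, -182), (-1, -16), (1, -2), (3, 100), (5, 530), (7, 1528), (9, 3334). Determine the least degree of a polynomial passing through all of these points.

Forward differences of the values at s = -3, -1, 1, 3, 5, 7, 9:
  f  : -182  -16  -2  100  530  1528  3334
  Δ  : 166  14  102  430  998  1806
  Δ^2: -152  88  328  568  808
  Δ^3: 240  240  240  240
  Δ^4: 0  0  0
  Δ^5: 0  0
  Δ^6: 0
The third differences are constant (240) and nonzero, while all higher differences vanish, so the minimal degree is 3.

3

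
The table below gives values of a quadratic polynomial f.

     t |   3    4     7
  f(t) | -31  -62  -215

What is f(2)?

Using the Lagrange interpolation formula with nodes 3, 4, 7:
  L_0(t) = (t - 4)(t - 7) / 4
  L_1(t) = (t - 3)(t - 7) / -3
  L_2(t) = (t - 3)(t - 4) / 12
Then f(t) = -31·L_0(t) - 62·L_1(t) - 215·L_2(t).
Expanding and collecting terms gives f(t) = -5t² + 4t + 2.
Evaluating at t = 2: f(2) = -10.

-10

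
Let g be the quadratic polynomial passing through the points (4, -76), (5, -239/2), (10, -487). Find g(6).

Write g(s) = as^2 + bs + c. Substituting each data point gives a linear system:
  16a + 4b + c = -76
  25a + 5b + c = -239/2
  100a + 10b + c = -487
Solving the system yields a = -5, b = 3/2, c = -2.
So g(s) = -5s^2 + (3/2)s - 2.
Then g(6) = -173.

-173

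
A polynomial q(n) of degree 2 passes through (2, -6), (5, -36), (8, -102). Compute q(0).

-6

Forward differences of the values at n = 2, 5, 8:
  q  : -6  -36  -102
  Δ  : -30  -66
  Δ^2: -36
The second differences are constant, confirming degree 2.
Interpolating (Newton forward form) and evaluating at n = 0 gives q(0) = -6.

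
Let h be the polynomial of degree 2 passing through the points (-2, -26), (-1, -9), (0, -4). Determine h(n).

h(n) = -6n^2 - n - 4

Using the Lagrange interpolation formula with nodes -2, -1, 0:
  L_0(n) = (n + 1)n / 2
  L_1(n) = (n + 2)n / -1
  L_2(n) = (n + 2)(n + 1) / 2
Then h(n) = -26·L_0(n) - 9·L_1(n) - 4·L_2(n).
Expanding and collecting terms gives h(n) = -6n^2 - n - 4.
Check: h(-1) = -9. ✓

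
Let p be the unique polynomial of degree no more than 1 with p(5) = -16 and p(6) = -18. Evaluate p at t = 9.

-24

Using the Lagrange interpolation formula with nodes 5, 6:
  L_0(t) = (t - 6) / -1
  L_1(t) = (t - 5) / 1
Then p(t) = -16·L_0(t) - 18·L_1(t).
Expanding and collecting terms gives p(t) = -2t - 6.
Evaluating at t = 9: p(9) = -24.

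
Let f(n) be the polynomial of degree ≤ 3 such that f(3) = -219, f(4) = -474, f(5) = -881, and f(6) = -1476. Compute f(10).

Forward differences of the values at n = 3, 4, 5, 6:
  f  : -219  -474  -881  -1476
  Δ  : -255  -407  -595
  Δ^2: -152  -188
  Δ^3: -36
The third differences are constant, confirming degree 3.
Interpolating (Newton forward form) and evaluating at n = 10 gives f(10) = -6456.

-6456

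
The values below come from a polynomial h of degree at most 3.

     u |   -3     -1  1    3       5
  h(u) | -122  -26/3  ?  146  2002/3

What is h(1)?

The 4 known points determine the degree-3 polynomial uniquely.
Write h(u) = au^3 + bu^2 + cu + d. Substituting each data point gives a linear system:
  -27a + 9b - 3c + d = -122
  -a + b - c + d = -26/3
  27a + 9b + 3c + d = 146
  125a + 25b + 5c + d = 2002/3
Solving the system yields a = 5, b = 2, c = -1/3, d = -6.
So h(u) = 5u^3 + 2u^2 - (1/3)u - 6.
Then h(1) = 2/3.

2/3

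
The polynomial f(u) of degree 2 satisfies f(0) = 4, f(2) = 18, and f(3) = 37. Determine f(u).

Write f(u) = au^2 + bu + c. Substituting each data point gives a linear system:
  c = 4
  4a + 2b + c = 18
  9a + 3b + c = 37
Solving the system yields a = 4, b = -1, c = 4.
So f(u) = 4u² - u + 4.
Check: f(2) = 18. ✓

f(u) = 4u^2 - u + 4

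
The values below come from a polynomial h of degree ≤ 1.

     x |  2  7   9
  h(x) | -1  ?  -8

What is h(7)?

The 2 known points determine the degree-1 polynomial uniquely.
Write h(x) = ax + b. Substituting each data point gives a linear system:
  2a + b = -1
  9a + b = -8
Solving the system yields a = -1, b = 1.
So h(x) = -x + 1.
Then h(7) = -6.

-6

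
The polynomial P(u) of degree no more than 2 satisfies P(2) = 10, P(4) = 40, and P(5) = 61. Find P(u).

Write P(u) = au^2 + bu + c. Substituting each data point gives a linear system:
  4a + 2b + c = 10
  16a + 4b + c = 40
  25a + 5b + c = 61
Solving the system yields a = 2, b = 3, c = -4.
So P(u) = 2u^2 + 3u - 4.
Check: P(5) = 61. ✓

P(u) = 2u^2 + 3u - 4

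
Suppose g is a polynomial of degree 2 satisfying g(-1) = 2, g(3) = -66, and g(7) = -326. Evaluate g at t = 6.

-243

Using the Lagrange interpolation formula with nodes -1, 3, 7:
  L_0(t) = (t - 3)(t - 7) / 32
  L_1(t) = (t + 1)(t - 7) / -16
  L_2(t) = (t + 1)(t - 3) / 32
Then g(t) = 2·L_0(t) - 66·L_1(t) - 326·L_2(t).
Expanding and collecting terms gives g(t) = -6t² - 5t + 3.
Evaluating at t = 6: g(6) = -243.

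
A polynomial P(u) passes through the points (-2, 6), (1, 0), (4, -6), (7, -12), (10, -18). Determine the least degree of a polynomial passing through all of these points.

Forward differences of the values at u = -2, 1, 4, 7, 10:
  P  : 6  0  -6  -12  -18
  Δ  : -6  -6  -6  -6
  Δ^2: 0  0  0
  Δ^3: 0  0
  Δ^4: 0
The first differences are constant (-6) and nonzero, while all higher differences vanish, so the minimal degree is 1.

1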